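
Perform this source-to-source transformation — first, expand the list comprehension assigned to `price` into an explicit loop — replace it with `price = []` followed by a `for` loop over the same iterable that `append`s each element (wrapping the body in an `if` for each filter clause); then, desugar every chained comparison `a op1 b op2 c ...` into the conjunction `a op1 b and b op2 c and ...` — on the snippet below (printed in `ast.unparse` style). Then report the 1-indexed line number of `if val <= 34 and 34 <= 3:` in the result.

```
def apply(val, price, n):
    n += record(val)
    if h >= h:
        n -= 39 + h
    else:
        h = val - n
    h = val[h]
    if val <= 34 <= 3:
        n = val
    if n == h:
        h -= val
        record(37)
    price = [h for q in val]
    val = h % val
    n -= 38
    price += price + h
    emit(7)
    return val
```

8

Transformed code:
def apply(val, price, n):
    n += record(val)
    if h >= h:
        n -= 39 + h
    else:
        h = val - n
    h = val[h]
    if val <= 34 and 34 <= 3:
        n = val
    if n == h:
        h -= val
        record(37)
    price = []
    for q in val:
        price.append(h)
    val = h % val
    n -= 38
    price += price + h
    emit(7)
    return val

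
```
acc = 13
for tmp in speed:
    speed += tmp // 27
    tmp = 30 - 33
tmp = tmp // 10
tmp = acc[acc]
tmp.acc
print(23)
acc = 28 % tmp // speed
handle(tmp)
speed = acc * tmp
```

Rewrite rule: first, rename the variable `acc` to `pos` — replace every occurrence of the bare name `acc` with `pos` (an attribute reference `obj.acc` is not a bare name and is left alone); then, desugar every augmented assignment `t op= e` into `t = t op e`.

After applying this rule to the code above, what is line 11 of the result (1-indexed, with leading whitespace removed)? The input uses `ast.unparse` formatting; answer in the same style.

Transformed code:
pos = 13
for tmp in speed:
    speed = speed + tmp // 27
    tmp = 30 - 33
tmp = tmp // 10
tmp = pos[pos]
tmp.acc
print(23)
pos = 28 % tmp // speed
handle(tmp)
speed = pos * tmp

speed = pos * tmp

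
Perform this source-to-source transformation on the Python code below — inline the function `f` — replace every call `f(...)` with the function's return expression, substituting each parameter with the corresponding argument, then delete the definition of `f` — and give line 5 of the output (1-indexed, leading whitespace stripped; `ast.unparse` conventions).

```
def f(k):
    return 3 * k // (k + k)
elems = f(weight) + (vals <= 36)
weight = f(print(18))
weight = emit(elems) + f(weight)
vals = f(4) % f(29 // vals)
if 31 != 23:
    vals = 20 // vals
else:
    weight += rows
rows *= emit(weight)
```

if 31 != 23:

Transformed code:
elems = 3 * weight // (weight + weight) + (vals <= 36)
weight = 3 * print(18) // (print(18) + print(18))
weight = emit(elems) + 3 * weight // (weight + weight)
vals = 3 * 4 // (4 + 4) % (3 * (29 // vals) // (29 // vals + 29 // vals))
if 31 != 23:
    vals = 20 // vals
else:
    weight += rows
rows *= emit(weight)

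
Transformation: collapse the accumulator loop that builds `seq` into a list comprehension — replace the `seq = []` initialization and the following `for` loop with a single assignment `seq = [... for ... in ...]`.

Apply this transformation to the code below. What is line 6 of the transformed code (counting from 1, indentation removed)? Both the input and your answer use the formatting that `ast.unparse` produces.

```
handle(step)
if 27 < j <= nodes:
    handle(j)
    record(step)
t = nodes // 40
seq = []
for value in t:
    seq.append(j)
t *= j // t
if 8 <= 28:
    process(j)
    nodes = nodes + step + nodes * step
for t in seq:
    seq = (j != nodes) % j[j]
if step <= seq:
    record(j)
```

seq = [j for value in t]

Transformed code:
handle(step)
if 27 < j <= nodes:
    handle(j)
    record(step)
t = nodes // 40
seq = [j for value in t]
t *= j // t
if 8 <= 28:
    process(j)
    nodes = nodes + step + nodes * step
for t in seq:
    seq = (j != nodes) % j[j]
if step <= seq:
    record(j)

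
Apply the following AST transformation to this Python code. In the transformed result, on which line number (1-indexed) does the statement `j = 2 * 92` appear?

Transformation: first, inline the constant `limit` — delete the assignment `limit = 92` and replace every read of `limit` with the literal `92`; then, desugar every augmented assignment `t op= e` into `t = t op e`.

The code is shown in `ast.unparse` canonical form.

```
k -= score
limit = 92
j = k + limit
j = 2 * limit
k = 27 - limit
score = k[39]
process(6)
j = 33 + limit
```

Transformed code:
k = k - score
j = k + 92
j = 2 * 92
k = 27 - 92
score = k[39]
process(6)
j = 33 + 92

3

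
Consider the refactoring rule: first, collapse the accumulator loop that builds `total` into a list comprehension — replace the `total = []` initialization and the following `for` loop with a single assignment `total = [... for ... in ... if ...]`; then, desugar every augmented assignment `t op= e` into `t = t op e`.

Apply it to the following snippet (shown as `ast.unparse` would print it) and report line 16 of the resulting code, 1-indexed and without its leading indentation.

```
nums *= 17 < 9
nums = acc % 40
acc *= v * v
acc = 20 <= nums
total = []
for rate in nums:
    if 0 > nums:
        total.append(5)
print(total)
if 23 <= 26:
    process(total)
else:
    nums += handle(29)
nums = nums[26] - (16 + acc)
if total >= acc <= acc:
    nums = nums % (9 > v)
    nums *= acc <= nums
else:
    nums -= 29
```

Transformed code:
nums = nums * (17 < 9)
nums = acc % 40
acc = acc * (v * v)
acc = 20 <= nums
total = [5 for rate in nums if 0 > nums]
print(total)
if 23 <= 26:
    process(total)
else:
    nums = nums + handle(29)
nums = nums[26] - (16 + acc)
if total >= acc <= acc:
    nums = nums % (9 > v)
    nums = nums * (acc <= nums)
else:
    nums = nums - 29

nums = nums - 29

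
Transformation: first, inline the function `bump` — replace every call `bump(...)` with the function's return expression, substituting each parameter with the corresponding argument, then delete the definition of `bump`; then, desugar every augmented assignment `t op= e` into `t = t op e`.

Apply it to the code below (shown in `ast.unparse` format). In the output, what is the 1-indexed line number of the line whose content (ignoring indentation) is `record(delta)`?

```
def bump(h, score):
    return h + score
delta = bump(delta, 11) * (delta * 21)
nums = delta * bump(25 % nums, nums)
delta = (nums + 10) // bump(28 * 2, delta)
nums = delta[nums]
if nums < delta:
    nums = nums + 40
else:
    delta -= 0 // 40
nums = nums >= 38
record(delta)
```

10

Transformed code:
delta = (delta + 11) * (delta * 21)
nums = delta * (25 % nums + nums)
delta = (nums + 10) // (28 * 2 + delta)
nums = delta[nums]
if nums < delta:
    nums = nums + 40
else:
    delta = delta - 0 // 40
nums = nums >= 38
record(delta)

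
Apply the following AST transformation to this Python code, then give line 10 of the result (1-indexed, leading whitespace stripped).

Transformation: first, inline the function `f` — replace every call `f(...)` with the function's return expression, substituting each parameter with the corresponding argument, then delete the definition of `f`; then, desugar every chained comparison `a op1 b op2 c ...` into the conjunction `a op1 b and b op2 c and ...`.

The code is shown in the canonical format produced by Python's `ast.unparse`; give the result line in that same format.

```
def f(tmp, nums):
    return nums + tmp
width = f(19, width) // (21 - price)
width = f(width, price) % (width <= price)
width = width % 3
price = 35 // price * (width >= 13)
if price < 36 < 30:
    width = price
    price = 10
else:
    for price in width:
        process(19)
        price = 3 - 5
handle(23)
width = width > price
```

process(19)

Transformed code:
width = (width + 19) // (21 - price)
width = (price + width) % (width <= price)
width = width % 3
price = 35 // price * (width >= 13)
if price < 36 and 36 < 30:
    width = price
    price = 10
else:
    for price in width:
        process(19)
        price = 3 - 5
handle(23)
width = width > price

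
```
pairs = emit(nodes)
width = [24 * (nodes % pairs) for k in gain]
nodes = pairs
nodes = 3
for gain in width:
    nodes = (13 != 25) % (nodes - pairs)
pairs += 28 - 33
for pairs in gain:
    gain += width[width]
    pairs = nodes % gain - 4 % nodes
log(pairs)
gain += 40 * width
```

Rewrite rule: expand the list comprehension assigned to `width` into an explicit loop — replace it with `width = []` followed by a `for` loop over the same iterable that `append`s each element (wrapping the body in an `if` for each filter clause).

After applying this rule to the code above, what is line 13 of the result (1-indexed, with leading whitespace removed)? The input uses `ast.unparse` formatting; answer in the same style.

log(pairs)

Transformed code:
pairs = emit(nodes)
width = []
for k in gain:
    width.append(24 * (nodes % pairs))
nodes = pairs
nodes = 3
for gain in width:
    nodes = (13 != 25) % (nodes - pairs)
pairs += 28 - 33
for pairs in gain:
    gain += width[width]
    pairs = nodes % gain - 4 % nodes
log(pairs)
gain += 40 * width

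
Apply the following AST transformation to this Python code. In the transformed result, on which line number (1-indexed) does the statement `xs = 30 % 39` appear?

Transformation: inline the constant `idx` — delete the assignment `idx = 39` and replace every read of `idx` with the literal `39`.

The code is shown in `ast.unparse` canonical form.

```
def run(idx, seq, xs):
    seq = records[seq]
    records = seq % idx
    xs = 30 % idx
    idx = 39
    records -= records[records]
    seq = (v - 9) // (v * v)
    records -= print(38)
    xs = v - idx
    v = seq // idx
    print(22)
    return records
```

Transformed code:
def run(idx, seq, xs):
    seq = records[seq]
    records = seq % 39
    xs = 30 % 39
    records -= records[records]
    seq = (v - 9) // (v * v)
    records -= print(38)
    xs = v - 39
    v = seq // 39
    print(22)
    return records

4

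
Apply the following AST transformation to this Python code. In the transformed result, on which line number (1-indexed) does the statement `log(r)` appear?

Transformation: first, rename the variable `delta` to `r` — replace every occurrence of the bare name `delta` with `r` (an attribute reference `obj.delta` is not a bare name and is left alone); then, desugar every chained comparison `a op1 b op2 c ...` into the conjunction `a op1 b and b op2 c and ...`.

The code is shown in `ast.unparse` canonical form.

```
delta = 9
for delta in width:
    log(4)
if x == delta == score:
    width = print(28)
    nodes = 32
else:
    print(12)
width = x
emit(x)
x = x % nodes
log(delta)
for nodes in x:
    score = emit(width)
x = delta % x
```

Transformed code:
r = 9
for r in width:
    log(4)
if x == r and r == score:
    width = print(28)
    nodes = 32
else:
    print(12)
width = x
emit(x)
x = x % nodes
log(r)
for nodes in x:
    score = emit(width)
x = r % x

12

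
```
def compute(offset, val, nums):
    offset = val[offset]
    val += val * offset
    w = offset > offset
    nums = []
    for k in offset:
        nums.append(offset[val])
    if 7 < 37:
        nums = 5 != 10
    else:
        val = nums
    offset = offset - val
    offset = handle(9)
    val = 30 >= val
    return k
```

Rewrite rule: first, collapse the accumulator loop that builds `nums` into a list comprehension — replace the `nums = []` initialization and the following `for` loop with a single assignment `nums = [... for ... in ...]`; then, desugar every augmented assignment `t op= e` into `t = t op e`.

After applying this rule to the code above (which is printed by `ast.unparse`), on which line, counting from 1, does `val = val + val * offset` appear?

3

Transformed code:
def compute(offset, val, nums):
    offset = val[offset]
    val = val + val * offset
    w = offset > offset
    nums = [offset[val] for k in offset]
    if 7 < 37:
        nums = 5 != 10
    else:
        val = nums
    offset = offset - val
    offset = handle(9)
    val = 30 >= val
    return k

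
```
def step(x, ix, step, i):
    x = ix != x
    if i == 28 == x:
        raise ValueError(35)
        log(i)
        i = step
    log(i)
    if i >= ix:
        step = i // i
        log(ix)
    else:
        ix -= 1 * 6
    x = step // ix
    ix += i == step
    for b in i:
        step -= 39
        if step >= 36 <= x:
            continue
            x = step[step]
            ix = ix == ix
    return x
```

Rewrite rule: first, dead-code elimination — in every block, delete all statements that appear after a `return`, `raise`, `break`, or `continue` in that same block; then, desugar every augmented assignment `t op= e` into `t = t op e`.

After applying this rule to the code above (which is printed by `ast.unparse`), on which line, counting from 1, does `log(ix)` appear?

Transformed code:
def step(x, ix, step, i):
    x = ix != x
    if i == 28 == x:
        raise ValueError(35)
    log(i)
    if i >= ix:
        step = i // i
        log(ix)
    else:
        ix = ix - 1 * 6
    x = step // ix
    ix = ix + (i == step)
    for b in i:
        step = step - 39
        if step >= 36 <= x:
            continue
    return x

8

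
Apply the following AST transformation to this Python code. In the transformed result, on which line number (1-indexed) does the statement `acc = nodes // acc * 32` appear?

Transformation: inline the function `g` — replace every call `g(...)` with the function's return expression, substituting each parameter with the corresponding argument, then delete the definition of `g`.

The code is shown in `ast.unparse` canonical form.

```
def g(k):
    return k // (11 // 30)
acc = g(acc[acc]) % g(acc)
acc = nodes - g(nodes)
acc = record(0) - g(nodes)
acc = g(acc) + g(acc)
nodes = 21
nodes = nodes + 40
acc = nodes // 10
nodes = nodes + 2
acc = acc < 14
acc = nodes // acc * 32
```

10

Transformed code:
acc = acc[acc] // (11 // 30) % (acc // (11 // 30))
acc = nodes - nodes // (11 // 30)
acc = record(0) - nodes // (11 // 30)
acc = acc // (11 // 30) + acc // (11 // 30)
nodes = 21
nodes = nodes + 40
acc = nodes // 10
nodes = nodes + 2
acc = acc < 14
acc = nodes // acc * 32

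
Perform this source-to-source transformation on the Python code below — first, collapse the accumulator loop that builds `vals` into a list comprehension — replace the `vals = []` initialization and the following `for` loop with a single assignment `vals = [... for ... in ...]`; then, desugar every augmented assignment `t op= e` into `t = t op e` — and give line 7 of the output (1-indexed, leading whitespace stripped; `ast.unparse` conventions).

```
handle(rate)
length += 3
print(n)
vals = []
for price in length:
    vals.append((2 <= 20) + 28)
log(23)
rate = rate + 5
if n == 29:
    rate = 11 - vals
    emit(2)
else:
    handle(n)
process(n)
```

if n == 29:

Transformed code:
handle(rate)
length = length + 3
print(n)
vals = [(2 <= 20) + 28 for price in length]
log(23)
rate = rate + 5
if n == 29:
    rate = 11 - vals
    emit(2)
else:
    handle(n)
process(n)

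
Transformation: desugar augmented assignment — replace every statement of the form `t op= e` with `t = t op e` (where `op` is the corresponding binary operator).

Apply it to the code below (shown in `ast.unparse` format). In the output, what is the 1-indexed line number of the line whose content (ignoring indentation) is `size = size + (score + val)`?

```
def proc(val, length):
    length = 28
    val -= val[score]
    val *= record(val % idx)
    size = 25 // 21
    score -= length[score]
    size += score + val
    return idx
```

Transformed code:
def proc(val, length):
    length = 28
    val = val - val[score]
    val = val * record(val % idx)
    size = 25 // 21
    score = score - length[score]
    size = size + (score + val)
    return idx

7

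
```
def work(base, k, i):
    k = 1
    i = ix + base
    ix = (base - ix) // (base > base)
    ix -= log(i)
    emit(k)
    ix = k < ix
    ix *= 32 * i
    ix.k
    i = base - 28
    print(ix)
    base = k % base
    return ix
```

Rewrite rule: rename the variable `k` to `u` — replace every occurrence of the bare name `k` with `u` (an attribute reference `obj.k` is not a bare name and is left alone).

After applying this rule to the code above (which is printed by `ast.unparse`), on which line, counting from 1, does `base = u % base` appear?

12

Transformed code:
def work(base, u, i):
    u = 1
    i = ix + base
    ix = (base - ix) // (base > base)
    ix -= log(i)
    emit(u)
    ix = u < ix
    ix *= 32 * i
    ix.k
    i = base - 28
    print(ix)
    base = u % base
    return ix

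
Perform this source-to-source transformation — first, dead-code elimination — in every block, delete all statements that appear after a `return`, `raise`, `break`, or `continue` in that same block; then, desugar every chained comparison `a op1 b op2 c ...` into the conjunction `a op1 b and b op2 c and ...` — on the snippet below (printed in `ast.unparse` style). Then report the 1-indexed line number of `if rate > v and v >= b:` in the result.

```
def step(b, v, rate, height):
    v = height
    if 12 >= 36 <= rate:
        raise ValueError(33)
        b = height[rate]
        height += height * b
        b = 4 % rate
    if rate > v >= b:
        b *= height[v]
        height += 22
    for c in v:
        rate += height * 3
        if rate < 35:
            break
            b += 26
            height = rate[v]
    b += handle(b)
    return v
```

Transformed code:
def step(b, v, rate, height):
    v = height
    if 12 >= 36 and 36 <= rate:
        raise ValueError(33)
    if rate > v and v >= b:
        b *= height[v]
        height += 22
    for c in v:
        rate += height * 3
        if rate < 35:
            break
    b += handle(b)
    return v

5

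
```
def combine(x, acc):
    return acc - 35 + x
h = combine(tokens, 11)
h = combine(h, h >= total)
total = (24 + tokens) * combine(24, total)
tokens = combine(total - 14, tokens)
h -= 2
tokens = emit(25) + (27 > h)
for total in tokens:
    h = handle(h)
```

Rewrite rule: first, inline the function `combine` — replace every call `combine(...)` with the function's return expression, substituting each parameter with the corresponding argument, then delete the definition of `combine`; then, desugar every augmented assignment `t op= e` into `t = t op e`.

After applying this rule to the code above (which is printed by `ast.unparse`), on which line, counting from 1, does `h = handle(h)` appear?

8

Transformed code:
h = 11 - 35 + tokens
h = (h >= total) - 35 + h
total = (24 + tokens) * (total - 35 + 24)
tokens = tokens - 35 + (total - 14)
h = h - 2
tokens = emit(25) + (27 > h)
for total in tokens:
    h = handle(h)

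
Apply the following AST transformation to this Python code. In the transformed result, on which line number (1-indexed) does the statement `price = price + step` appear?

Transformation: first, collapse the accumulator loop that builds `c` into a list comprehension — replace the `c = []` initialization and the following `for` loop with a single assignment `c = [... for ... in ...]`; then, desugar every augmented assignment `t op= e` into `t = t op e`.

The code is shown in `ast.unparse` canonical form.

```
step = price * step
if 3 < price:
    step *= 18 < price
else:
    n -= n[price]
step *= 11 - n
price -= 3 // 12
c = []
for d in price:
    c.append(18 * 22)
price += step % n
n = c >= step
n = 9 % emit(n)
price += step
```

12

Transformed code:
step = price * step
if 3 < price:
    step = step * (18 < price)
else:
    n = n - n[price]
step = step * (11 - n)
price = price - 3 // 12
c = [18 * 22 for d in price]
price = price + step % n
n = c >= step
n = 9 % emit(n)
price = price + step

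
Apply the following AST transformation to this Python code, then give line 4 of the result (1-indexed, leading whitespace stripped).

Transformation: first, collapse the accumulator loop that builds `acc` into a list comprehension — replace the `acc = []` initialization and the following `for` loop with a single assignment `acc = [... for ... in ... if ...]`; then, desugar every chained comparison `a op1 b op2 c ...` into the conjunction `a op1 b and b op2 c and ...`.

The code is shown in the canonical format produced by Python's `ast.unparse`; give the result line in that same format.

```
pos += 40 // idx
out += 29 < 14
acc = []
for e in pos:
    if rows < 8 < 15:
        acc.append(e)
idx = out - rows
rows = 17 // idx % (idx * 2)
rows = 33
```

Transformed code:
pos += 40 // idx
out += 29 < 14
acc = [e for e in pos if rows < 8 and 8 < 15]
idx = out - rows
rows = 17 // idx % (idx * 2)
rows = 33

idx = out - rows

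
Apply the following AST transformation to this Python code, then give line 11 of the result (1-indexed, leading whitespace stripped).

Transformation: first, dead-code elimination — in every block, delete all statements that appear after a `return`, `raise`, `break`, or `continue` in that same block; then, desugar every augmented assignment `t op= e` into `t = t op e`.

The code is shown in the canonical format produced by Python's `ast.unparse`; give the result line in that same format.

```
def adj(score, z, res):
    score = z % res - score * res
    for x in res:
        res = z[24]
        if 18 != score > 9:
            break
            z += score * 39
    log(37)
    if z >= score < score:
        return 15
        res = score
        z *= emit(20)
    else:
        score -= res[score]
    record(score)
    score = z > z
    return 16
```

Transformed code:
def adj(score, z, res):
    score = z % res - score * res
    for x in res:
        res = z[24]
        if 18 != score > 9:
            break
    log(37)
    if z >= score < score:
        return 15
    else:
        score = score - res[score]
    record(score)
    score = z > z
    return 16

score = score - res[score]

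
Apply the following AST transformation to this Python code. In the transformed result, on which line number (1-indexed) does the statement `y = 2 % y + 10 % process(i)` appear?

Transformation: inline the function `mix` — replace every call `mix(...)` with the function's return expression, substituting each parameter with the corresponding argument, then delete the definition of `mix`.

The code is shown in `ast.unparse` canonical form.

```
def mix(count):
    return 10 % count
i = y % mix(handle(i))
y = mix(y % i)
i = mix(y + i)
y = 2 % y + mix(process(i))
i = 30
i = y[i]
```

4

Transformed code:
i = y % (10 % handle(i))
y = 10 % (y % i)
i = 10 % (y + i)
y = 2 % y + 10 % process(i)
i = 30
i = y[i]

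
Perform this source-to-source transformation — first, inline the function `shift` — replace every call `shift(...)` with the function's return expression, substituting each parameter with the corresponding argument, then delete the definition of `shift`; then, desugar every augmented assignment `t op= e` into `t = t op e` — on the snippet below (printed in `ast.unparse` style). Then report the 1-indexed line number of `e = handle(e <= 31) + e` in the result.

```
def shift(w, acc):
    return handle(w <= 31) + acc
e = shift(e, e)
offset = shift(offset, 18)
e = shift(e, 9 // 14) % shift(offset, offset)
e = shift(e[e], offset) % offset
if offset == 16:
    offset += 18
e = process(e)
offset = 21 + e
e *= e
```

Transformed code:
e = handle(e <= 31) + e
offset = handle(offset <= 31) + 18
e = (handle(e <= 31) + 9 // 14) % (handle(offset <= 31) + offset)
e = (handle(e[e] <= 31) + offset) % offset
if offset == 16:
    offset = offset + 18
e = process(e)
offset = 21 + e
e = e * e

1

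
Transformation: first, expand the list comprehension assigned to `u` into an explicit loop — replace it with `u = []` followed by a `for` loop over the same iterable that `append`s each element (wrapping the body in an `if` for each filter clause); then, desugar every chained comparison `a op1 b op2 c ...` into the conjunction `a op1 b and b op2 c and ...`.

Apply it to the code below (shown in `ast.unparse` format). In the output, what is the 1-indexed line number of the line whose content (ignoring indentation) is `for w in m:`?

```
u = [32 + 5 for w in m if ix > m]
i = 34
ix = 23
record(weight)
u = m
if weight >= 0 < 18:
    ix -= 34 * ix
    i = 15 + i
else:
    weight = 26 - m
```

Transformed code:
u = []
for w in m:
    if ix > m:
        u.append(32 + 5)
i = 34
ix = 23
record(weight)
u = m
if weight >= 0 and 0 < 18:
    ix -= 34 * ix
    i = 15 + i
else:
    weight = 26 - m

2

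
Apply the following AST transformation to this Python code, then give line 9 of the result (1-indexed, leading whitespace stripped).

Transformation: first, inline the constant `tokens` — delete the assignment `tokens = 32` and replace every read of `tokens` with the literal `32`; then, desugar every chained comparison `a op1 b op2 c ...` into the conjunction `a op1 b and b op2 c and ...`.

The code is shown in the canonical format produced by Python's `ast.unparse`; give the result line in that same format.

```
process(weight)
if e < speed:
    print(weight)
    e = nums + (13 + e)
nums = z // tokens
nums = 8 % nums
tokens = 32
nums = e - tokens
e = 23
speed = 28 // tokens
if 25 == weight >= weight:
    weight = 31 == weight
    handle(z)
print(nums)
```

Transformed code:
process(weight)
if e < speed:
    print(weight)
    e = nums + (13 + e)
nums = z // 32
nums = 8 % nums
nums = e - 32
e = 23
speed = 28 // 32
if 25 == weight and weight >= weight:
    weight = 31 == weight
    handle(z)
print(nums)

speed = 28 // 32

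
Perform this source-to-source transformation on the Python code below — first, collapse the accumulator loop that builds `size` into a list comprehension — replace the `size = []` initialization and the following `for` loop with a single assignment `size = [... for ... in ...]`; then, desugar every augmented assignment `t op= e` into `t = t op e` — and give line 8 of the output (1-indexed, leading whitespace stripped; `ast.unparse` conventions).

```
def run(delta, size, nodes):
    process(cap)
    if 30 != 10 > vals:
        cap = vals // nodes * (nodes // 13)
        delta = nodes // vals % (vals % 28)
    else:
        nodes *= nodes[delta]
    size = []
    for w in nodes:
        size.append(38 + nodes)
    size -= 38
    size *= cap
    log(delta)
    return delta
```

Transformed code:
def run(delta, size, nodes):
    process(cap)
    if 30 != 10 > vals:
        cap = vals // nodes * (nodes // 13)
        delta = nodes // vals % (vals % 28)
    else:
        nodes = nodes * nodes[delta]
    size = [38 + nodes for w in nodes]
    size = size - 38
    size = size * cap
    log(delta)
    return delta

size = [38 + nodes for w in nodes]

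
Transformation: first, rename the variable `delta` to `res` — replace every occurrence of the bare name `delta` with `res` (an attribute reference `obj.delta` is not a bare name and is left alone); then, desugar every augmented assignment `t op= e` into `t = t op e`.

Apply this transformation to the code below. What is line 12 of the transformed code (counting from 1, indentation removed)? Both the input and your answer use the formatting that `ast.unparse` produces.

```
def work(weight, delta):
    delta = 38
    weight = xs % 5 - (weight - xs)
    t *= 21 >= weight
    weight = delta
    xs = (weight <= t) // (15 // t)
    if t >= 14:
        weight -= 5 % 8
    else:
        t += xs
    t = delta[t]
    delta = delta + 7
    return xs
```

res = res + 7

Transformed code:
def work(weight, res):
    res = 38
    weight = xs % 5 - (weight - xs)
    t = t * (21 >= weight)
    weight = res
    xs = (weight <= t) // (15 // t)
    if t >= 14:
        weight = weight - 5 % 8
    else:
        t = t + xs
    t = res[t]
    res = res + 7
    return xs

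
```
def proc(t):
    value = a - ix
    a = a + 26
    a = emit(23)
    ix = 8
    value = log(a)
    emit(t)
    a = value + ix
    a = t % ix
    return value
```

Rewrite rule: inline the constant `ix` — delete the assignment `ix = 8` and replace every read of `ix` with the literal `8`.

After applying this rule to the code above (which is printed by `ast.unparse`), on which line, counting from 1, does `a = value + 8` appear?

Transformed code:
def proc(t):
    value = a - 8
    a = a + 26
    a = emit(23)
    value = log(a)
    emit(t)
    a = value + 8
    a = t % 8
    return value

7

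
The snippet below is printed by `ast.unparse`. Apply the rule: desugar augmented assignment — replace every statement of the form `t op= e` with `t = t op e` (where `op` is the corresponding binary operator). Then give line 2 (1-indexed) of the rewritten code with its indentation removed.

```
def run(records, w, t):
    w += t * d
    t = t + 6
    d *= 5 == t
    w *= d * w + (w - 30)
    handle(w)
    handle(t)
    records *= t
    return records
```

Transformed code:
def run(records, w, t):
    w = w + t * d
    t = t + 6
    d = d * (5 == t)
    w = w * (d * w + (w - 30))
    handle(w)
    handle(t)
    records = records * t
    return records

w = w + t * d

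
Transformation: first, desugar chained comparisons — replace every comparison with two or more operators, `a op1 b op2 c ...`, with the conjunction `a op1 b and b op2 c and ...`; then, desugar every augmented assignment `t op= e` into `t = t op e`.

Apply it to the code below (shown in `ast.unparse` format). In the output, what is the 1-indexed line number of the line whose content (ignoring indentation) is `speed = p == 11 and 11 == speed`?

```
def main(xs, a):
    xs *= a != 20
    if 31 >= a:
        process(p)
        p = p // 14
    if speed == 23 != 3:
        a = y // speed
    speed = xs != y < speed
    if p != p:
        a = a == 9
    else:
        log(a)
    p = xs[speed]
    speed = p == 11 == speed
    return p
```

Transformed code:
def main(xs, a):
    xs = xs * (a != 20)
    if 31 >= a:
        process(p)
        p = p // 14
    if speed == 23 and 23 != 3:
        a = y // speed
    speed = xs != y and y < speed
    if p != p:
        a = a == 9
    else:
        log(a)
    p = xs[speed]
    speed = p == 11 and 11 == speed
    return p

14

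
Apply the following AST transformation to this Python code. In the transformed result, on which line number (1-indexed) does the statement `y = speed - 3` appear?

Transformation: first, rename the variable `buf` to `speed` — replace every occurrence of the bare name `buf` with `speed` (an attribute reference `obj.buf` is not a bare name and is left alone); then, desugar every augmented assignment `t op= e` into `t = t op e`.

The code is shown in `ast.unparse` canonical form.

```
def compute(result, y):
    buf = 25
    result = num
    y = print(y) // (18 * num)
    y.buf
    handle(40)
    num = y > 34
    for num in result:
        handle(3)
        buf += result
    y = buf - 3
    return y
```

11

Transformed code:
def compute(result, y):
    speed = 25
    result = num
    y = print(y) // (18 * num)
    y.buf
    handle(40)
    num = y > 34
    for num in result:
        handle(3)
        speed = speed + result
    y = speed - 3
    return y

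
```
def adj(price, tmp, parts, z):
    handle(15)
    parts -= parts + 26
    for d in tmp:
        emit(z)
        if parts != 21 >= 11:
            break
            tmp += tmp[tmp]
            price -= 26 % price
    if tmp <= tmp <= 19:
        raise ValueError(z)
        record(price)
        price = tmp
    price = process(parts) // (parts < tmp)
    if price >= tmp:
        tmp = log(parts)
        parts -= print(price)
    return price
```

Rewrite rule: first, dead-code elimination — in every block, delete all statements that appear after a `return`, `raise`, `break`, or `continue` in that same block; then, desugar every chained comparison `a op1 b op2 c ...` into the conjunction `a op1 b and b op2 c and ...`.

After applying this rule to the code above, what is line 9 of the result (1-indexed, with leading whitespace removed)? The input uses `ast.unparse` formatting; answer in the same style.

Transformed code:
def adj(price, tmp, parts, z):
    handle(15)
    parts -= parts + 26
    for d in tmp:
        emit(z)
        if parts != 21 and 21 >= 11:
            break
    if tmp <= tmp and tmp <= 19:
        raise ValueError(z)
    price = process(parts) // (parts < tmp)
    if price >= tmp:
        tmp = log(parts)
        parts -= print(price)
    return price

raise ValueError(z)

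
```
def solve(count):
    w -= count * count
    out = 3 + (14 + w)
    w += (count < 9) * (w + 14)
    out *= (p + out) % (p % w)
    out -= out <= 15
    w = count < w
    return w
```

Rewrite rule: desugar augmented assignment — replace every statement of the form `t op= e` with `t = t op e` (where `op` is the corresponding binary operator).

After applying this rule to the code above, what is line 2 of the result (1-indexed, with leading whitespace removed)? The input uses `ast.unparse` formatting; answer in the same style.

w = w - count * count

Transformed code:
def solve(count):
    w = w - count * count
    out = 3 + (14 + w)
    w = w + (count < 9) * (w + 14)
    out = out * ((p + out) % (p % w))
    out = out - (out <= 15)
    w = count < w
    return w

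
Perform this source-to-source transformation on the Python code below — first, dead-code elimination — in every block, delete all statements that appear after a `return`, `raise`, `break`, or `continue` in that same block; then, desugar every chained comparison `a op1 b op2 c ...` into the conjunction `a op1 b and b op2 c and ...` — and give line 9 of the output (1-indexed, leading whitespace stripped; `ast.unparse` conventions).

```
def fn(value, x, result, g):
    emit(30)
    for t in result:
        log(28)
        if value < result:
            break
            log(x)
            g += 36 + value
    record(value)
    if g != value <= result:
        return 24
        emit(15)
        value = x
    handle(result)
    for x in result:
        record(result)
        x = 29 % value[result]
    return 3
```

return 24

Transformed code:
def fn(value, x, result, g):
    emit(30)
    for t in result:
        log(28)
        if value < result:
            break
    record(value)
    if g != value and value <= result:
        return 24
    handle(result)
    for x in result:
        record(result)
        x = 29 % value[result]
    return 3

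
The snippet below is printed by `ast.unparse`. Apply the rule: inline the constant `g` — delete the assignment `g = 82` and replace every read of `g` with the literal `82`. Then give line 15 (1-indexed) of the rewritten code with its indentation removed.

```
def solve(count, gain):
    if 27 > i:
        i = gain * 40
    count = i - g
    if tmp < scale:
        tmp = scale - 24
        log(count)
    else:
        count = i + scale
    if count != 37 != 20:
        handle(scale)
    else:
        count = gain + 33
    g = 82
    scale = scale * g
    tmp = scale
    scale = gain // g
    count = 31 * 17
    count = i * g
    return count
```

tmp = scale

Transformed code:
def solve(count, gain):
    if 27 > i:
        i = gain * 40
    count = i - 82
    if tmp < scale:
        tmp = scale - 24
        log(count)
    else:
        count = i + scale
    if count != 37 != 20:
        handle(scale)
    else:
        count = gain + 33
    scale = scale * 82
    tmp = scale
    scale = gain // 82
    count = 31 * 17
    count = i * 82
    return count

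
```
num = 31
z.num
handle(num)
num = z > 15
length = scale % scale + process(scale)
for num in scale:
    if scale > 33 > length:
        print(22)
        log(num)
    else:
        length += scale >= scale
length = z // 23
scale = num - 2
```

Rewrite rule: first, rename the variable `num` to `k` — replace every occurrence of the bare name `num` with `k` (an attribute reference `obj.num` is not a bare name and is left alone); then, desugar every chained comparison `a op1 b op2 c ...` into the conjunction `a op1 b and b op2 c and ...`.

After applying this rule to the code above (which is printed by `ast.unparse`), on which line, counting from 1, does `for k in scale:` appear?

Transformed code:
k = 31
z.num
handle(k)
k = z > 15
length = scale % scale + process(scale)
for k in scale:
    if scale > 33 and 33 > length:
        print(22)
        log(k)
    else:
        length += scale >= scale
length = z // 23
scale = k - 2

6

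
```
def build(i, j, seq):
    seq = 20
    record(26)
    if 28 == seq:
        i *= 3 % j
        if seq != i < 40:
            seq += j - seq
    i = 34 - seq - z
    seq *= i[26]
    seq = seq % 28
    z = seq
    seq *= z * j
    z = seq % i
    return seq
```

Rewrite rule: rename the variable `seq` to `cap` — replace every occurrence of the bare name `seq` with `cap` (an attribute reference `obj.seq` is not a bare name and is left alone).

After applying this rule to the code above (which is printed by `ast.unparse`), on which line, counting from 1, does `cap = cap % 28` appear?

10

Transformed code:
def build(i, j, cap):
    cap = 20
    record(26)
    if 28 == cap:
        i *= 3 % j
        if cap != i < 40:
            cap += j - cap
    i = 34 - cap - z
    cap *= i[26]
    cap = cap % 28
    z = cap
    cap *= z * j
    z = cap % i
    return cap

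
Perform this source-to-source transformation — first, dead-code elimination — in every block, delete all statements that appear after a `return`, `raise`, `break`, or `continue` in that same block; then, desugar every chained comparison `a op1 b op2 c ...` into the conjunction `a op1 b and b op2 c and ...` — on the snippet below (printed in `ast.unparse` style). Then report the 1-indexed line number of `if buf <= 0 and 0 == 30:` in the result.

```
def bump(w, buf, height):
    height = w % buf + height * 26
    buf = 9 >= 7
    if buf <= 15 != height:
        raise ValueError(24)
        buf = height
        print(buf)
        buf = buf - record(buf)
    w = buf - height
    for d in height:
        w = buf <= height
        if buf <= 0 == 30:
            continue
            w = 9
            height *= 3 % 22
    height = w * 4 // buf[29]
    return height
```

9

Transformed code:
def bump(w, buf, height):
    height = w % buf + height * 26
    buf = 9 >= 7
    if buf <= 15 and 15 != height:
        raise ValueError(24)
    w = buf - height
    for d in height:
        w = buf <= height
        if buf <= 0 and 0 == 30:
            continue
    height = w * 4 // buf[29]
    return height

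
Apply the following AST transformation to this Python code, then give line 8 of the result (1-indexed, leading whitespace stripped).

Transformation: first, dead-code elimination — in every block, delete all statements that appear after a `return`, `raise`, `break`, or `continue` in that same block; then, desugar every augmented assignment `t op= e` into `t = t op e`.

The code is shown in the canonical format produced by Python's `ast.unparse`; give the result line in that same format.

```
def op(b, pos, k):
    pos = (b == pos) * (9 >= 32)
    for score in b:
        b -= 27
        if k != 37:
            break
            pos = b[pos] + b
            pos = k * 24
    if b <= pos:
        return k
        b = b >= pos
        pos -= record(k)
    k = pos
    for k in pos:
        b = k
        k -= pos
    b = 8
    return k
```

Transformed code:
def op(b, pos, k):
    pos = (b == pos) * (9 >= 32)
    for score in b:
        b = b - 27
        if k != 37:
            break
    if b <= pos:
        return k
    k = pos
    for k in pos:
        b = k
        k = k - pos
    b = 8
    return k

return k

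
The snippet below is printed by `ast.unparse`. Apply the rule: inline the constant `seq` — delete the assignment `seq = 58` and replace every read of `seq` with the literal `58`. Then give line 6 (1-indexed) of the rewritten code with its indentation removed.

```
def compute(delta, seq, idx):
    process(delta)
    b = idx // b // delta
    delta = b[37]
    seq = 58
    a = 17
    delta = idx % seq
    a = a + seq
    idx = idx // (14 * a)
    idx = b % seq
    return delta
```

Transformed code:
def compute(delta, seq, idx):
    process(delta)
    b = idx // b // delta
    delta = b[37]
    a = 17
    delta = idx % 58
    a = a + 58
    idx = idx // (14 * a)
    idx = b % 58
    return delta

delta = idx % 58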